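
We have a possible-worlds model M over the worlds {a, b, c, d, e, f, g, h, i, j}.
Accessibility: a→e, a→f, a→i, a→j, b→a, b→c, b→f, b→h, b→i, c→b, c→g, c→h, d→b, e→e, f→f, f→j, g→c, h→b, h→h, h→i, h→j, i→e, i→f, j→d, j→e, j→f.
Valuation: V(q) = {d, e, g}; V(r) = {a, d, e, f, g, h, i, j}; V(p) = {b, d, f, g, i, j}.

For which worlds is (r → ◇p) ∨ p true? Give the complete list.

Let φ = (r → ◇p) ∨ p. Evaluate φ at each world:
  a (successors {e, f, i, j}): φ is true.
  b (successors {a, c, f, h, i}): φ is true.
  c (successors {b, g, h}): φ is true.
  d (successors {b}): φ is true.
  e (successors {e}): φ is false.
  f (successors {f, j}): φ is true.
  g (successors {c}): φ is true.
  h (successors {b, h, i, j}): φ is true.
  i (successors {e, f}): φ is true.
  j (successors {d, e, f}): φ is true.
For instance, at h:
  At h: r → ◇p is true, p is false, so (r → ◇p) ∨ p is true.
    At h: r is true, ◇p is true, so r → ◇p is true.
      At h: ◇p requires p at some successor in {b, h, i, j}.
        p holds at b, so ◇p is true at h.
Satisfying worlds: {a, b, c, d, f, g, h, i, j}

a, b, c, d, f, g, h, i, j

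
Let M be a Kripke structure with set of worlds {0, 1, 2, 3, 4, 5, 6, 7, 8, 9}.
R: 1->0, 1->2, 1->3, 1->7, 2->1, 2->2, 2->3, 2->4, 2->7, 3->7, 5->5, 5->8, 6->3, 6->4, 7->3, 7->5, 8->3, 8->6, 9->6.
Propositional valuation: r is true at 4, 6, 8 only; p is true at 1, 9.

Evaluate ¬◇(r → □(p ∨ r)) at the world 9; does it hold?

Yes

At 9: ◇(r → □(p ∨ r)) is false, so ¬◇(r → □(p ∨ r)) is true.
  At 9: ◇(r → □(p ∨ r)) requires r → □(p ∨ r) at some successor in {6}.
    At 6: r → □(p ∨ r) is false.
  So ◇(r → □(p ∨ r)) is false at 9.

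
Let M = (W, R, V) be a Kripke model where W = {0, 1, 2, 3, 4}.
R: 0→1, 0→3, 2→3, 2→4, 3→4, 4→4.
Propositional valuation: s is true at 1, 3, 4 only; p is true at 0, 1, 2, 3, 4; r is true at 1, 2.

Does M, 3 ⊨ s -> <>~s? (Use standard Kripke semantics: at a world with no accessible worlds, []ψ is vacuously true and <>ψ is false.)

No

Recall that <>ψ holds at a world iff ψ holds at some accessible world.
At 3: s is true, <>~s is false, so s -> <>~s is false.
  At 3: <>~s requires ~s at some successor in {4}.
    At 4: ~s is false.
  So <>~s is false at 3.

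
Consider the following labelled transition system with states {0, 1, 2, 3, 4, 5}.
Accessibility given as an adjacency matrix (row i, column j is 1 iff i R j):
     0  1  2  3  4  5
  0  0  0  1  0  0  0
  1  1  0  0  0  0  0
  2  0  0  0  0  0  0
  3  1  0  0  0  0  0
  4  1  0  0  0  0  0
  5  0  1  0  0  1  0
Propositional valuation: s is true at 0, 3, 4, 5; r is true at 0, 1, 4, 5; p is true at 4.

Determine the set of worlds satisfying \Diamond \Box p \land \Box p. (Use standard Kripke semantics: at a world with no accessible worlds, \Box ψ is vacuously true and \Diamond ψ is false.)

Let φ = \Diamond \Box p \land \Box p. Evaluate φ at each world:
  0 (successors {2}): φ is false.
  1 (successors {0}): φ is false.
  2 (successors ∅): φ is false.
  3 (successors {0}): φ is false.
  4 (successors {0}): φ is false.
  5 (successors {1, 4}): φ is false.
For instance, at 0:
  At 0: \Diamond \Box p is true, \Box p is false, so \Diamond \Box p \land \Box p is false.
    At 0: \Diamond \Box p requires \Box p at some successor in {2}.
      \Box p holds at 2, so \Diamond \Box p is true at 0.
    At 0: \Box p requires p at every successor {2}.
      p fails at 2, so \Box p is false at 0.
Satisfying worlds: none.

none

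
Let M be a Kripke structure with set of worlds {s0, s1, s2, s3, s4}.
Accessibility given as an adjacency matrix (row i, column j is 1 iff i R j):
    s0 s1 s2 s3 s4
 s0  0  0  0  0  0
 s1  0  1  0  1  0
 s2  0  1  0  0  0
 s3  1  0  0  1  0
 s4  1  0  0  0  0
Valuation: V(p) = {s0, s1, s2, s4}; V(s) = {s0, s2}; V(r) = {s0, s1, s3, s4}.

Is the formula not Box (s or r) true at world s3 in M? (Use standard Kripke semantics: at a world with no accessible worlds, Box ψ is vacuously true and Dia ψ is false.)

No

At s3: Box (s or r) is true, so not Box (s or r) is false.
  At s3: Box (s or r) requires s or r at every successor {s0, s3}.
    At s0: s or r is true.
    At s3: s or r is true.
  So Box (s or r) is true at s3.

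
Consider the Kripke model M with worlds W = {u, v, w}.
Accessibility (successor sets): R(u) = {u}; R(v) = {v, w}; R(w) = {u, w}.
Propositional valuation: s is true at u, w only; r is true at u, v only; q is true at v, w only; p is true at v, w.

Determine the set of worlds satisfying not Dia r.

Let φ = not Dia r. Evaluate φ at each world:
  u (successors {u}): φ is false.
  v (successors {v, w}): φ is false.
  w (successors {u, w}): φ is false.
For instance, at w:
  At w: Dia r is true, so not Dia r is false.
    At w: Dia r requires r at some successor in {u, w}.
      r holds at u, so Dia r is true at w.
Satisfying worlds: none.

none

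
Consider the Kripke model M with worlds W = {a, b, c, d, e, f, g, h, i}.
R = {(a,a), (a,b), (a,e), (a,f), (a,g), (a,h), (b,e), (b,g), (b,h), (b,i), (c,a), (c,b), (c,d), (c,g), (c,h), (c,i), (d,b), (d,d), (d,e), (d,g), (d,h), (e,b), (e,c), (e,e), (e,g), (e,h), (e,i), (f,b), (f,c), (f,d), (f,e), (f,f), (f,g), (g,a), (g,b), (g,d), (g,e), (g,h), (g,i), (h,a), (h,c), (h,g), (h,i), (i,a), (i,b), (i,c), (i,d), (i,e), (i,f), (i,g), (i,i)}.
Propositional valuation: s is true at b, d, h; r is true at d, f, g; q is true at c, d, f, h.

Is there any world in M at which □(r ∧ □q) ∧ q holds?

Let φ = □(r ∧ □q) ∧ q. Evaluate φ at each world:
  a (successors {a, b, e, f, g, h}): φ is false.
  b (successors {e, g, h, i}): φ is false.
  c (successors {a, b, d, g, h, i}): φ is false.
  d (successors {b, d, e, g, h}): φ is false.
  e (successors {b, c, e, g, h, i}): φ is false.
  f (successors {b, c, d, e, f, g}): φ is false.
  g (successors {a, b, d, e, h, i}): φ is false.
  h (successors {a, c, g, i}): φ is false.
  i (successors {a, b, c, d, e, f, g, i}): φ is false.
For instance, at h:
  At h: □(r ∧ □q) is false, q is true, so □(r ∧ □q) ∧ q is false.
    At h: □(r ∧ □q) requires r ∧ □q at every successor {a, c, g, i}.
      r ∧ □q fails at a, so □(r ∧ □q) is false at h.

No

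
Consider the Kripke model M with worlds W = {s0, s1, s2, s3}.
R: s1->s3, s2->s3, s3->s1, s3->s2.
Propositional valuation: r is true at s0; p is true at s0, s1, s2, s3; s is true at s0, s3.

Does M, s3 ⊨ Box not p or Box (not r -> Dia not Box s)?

Recall that Box ψ holds at a world iff ψ holds at every accessible world, and Dia ψ holds iff ψ holds at some accessible world.
At s3: Box not p is false, Box (not r -> Dia not Box s) is true, so Box not p or Box (not r -> Dia not Box s) is true.
  At s3: Box not p requires not p at every successor {s1, s2}.
    not p fails at s1, so Box not p is false at s3.
  At s3: Box (not r -> Dia not Box s) requires not r -> Dia not Box s at every successor {s1, s2}.
      At s1: not r is true, Dia not Box s is true, so not r -> Dia not Box s is true.
      At s2: not r is true, Dia not Box s is true, so not r -> Dia not Box s is true.
  So Box (not r -> Dia not Box s) is true at s3.

Yes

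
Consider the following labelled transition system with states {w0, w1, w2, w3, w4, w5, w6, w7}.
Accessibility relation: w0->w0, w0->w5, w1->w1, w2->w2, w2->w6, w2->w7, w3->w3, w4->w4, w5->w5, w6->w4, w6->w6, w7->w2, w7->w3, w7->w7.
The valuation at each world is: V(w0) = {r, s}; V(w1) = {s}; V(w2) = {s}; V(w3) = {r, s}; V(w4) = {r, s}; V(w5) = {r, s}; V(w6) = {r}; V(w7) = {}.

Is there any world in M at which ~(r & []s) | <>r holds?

Let φ = ~(r & []s) | <>r. Evaluate φ at each world:
  w0 (successors {w0, w5}): φ is true.
  w1 (successors {w1}): φ is true.
  w2 (successors {w2, w6, w7}): φ is true.
  w3 (successors {w3}): φ is true.
  w4 (successors {w4}): φ is true.
  w5 (successors {w5}): φ is true.
  w6 (successors {w4, w6}): φ is true.
  w7 (successors {w2, w3, w7}): φ is true.
Detail at w0 (witness):
  At w0: ~(r & []s) is false, <>r is true, so ~(r & []s) | <>r is true.
    At w0: r & []s is true, so ~(r & []s) is false.
      At w0: r is true, []s is true, so r & []s is true.
    At w0: <>r requires r at some successor in {w0, w5}.
      r holds at w0, so <>r is true at w0.

Yes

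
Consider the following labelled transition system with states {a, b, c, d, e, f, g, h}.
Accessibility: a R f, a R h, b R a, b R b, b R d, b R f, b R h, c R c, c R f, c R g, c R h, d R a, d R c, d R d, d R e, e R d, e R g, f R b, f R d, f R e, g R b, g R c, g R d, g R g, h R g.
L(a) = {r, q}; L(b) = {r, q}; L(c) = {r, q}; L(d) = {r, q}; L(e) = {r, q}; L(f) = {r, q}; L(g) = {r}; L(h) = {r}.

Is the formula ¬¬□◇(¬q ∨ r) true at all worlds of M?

Let φ = ¬¬□◇(¬q ∨ r). Evaluate φ at each world:
  a (successors {f, h}): φ is true.
  b (successors {a, b, d, f, h}): φ is true.
  c (successors {c, f, g, h}): φ is true.
  d (successors {a, c, d, e}): φ is true.
  e (successors {d, g}): φ is true.
  f (successors {b, d, e}): φ is true.
  g (successors {b, c, d, g}): φ is true.
  h (successors {g}): φ is true.
For instance, at a:
  At a: ¬□◇(¬q ∨ r) is false, so ¬¬□◇(¬q ∨ r) is true.
    At a: □◇(¬q ∨ r) is true, so ¬□◇(¬q ∨ r) is false.
      At a: □◇(¬q ∨ r) requires ◇(¬q ∨ r) at every successor {f, h}.
        At f: ◇(¬q ∨ r) is true.
        At h: ◇(¬q ∨ r) is true.
      So □◇(¬q ∨ r) is true at a.

Yes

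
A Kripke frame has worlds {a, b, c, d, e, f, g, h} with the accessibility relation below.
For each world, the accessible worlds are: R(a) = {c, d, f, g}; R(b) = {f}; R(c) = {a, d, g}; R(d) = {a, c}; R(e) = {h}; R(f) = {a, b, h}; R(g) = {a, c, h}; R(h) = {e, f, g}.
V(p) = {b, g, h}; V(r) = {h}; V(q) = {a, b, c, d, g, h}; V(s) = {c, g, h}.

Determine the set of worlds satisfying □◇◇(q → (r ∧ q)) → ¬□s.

a, b, c, d, f, g, h

Let φ = □◇◇(q → (r ∧ q)) → ¬□s. Evaluate φ at each world:
  a (successors {c, d, f, g}): φ is true.
  b (successors {f}): φ is true.
  c (successors {a, d, g}): φ is true.
  d (successors {a, c}): φ is true.
  e (successors {h}): φ is false.
  f (successors {a, b, h}): φ is true.
  g (successors {a, c, h}): φ is true.
  h (successors {e, f, g}): φ is true.
For instance, at a:
  At a: □◇◇(q → (r ∧ q)) is true, ¬□s is true, so □◇◇(q → (r ∧ q)) → ¬□s is true.
    At a: □◇◇(q → (r ∧ q)) requires ◇◇(q → (r ∧ q)) at every successor {c, d, f, g}.
      At c: ◇◇(q → (r ∧ q)) is true.
      At d: ◇◇(q → (r ∧ q)) is true.
      At f: ◇◇(q → (r ∧ q)) is true.
      At g: ◇◇(q → (r ∧ q)) is true.
    So □◇◇(q → (r ∧ q)) is true at a.
    At a: □s is false, so ¬□s is true.
      At a: □s requires s at every successor {c, d, f, g}.
        s fails at d, so □s is false at a.
Satisfying worlds: {a, b, c, d, f, g, h}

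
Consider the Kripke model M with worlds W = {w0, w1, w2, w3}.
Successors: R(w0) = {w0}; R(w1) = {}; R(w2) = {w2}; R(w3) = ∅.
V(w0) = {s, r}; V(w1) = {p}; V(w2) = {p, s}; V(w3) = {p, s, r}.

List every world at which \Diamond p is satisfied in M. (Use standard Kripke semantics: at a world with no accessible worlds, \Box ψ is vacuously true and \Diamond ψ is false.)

w2

Let φ = \Diamond p. Evaluate φ at each world:
  w0 (successors {w0}): φ is false.
  w1 (successors ∅): φ is false.
  w2 (successors {w2}): φ is true.
  w3 (successors ∅): φ is false.
For instance, at w2:
  At w2: \Diamond p requires p at some successor in {w2}.
    p holds at w2, so \Diamond p is true at w2.
Satisfying worlds: {w2}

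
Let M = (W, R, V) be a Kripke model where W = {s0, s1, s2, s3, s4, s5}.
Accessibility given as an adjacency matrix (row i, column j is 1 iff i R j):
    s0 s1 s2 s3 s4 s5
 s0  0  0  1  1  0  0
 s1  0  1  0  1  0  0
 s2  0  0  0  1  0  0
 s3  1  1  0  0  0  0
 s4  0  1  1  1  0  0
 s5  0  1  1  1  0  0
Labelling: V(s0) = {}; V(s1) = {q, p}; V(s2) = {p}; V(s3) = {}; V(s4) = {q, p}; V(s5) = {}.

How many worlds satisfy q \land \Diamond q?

2

Recall that \Diamond ψ holds at a world iff ψ holds at some accessible world.
Let φ = q \land \Diamond q. Evaluate φ at each world:
  s0 (successors {s2, s3}): φ is false.
  s1 (successors {s1, s3}): φ is true.
  s2 (successors {s3}): φ is false.
  s3 (successors {s0, s1}): φ is false.
  s4 (successors {s1, s2, s3}): φ is true.
  s5 (successors {s1, s2, s3}): φ is false.
For instance, at s1:
  At s1: q is true, \Diamond q is true, so q \land \Diamond q is true.
    At s1: \Diamond q requires q at some successor in {s1, s3}.
      q holds at s1, so \Diamond q is true at s1.
Satisfying worlds: {s1, s4}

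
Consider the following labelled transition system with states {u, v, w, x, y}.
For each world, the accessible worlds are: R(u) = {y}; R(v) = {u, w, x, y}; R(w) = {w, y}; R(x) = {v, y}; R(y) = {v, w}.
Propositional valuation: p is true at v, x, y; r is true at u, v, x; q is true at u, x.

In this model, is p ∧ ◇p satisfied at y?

Yes

Recall that ◇ψ holds at a world iff ψ holds at some accessible world.
At y: p is true, ◇p is true, so p ∧ ◇p is true.
  At y: ◇p requires p at some successor in {v, w}.
    p holds at v, so ◇p is true at y.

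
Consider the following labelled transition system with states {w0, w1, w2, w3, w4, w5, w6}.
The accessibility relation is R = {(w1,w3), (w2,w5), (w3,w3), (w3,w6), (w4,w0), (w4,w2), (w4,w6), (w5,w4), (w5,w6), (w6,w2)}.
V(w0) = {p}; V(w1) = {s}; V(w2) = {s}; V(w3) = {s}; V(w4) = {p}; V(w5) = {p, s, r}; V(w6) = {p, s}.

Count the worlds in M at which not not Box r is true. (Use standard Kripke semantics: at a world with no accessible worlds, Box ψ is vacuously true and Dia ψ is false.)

2

Recall that Box ψ holds at a world iff ψ holds at every accessible world, and Dia ψ holds iff ψ holds at some accessible world.
Let φ = not not Box r. Evaluate φ at each world:
  w0 (successors ∅): φ is true.
  w1 (successors {w3}): φ is false.
  w2 (successors {w5}): φ is true.
  w3 (successors {w3, w6}): φ is false.
  w4 (successors {w0, w2, w6}): φ is false.
  w5 (successors {w4, w6}): φ is false.
  w6 (successors {w2}): φ is false.
For instance, at w4:
  At w4: not Box r is true, so not not Box r is false.
    At w4: Box r is false, so not Box r is true.
      At w4: Box r requires r at every successor {w0, w2, w6}.
        r fails at w0, so Box r is false at w4.
Satisfying worlds: {w0, w2}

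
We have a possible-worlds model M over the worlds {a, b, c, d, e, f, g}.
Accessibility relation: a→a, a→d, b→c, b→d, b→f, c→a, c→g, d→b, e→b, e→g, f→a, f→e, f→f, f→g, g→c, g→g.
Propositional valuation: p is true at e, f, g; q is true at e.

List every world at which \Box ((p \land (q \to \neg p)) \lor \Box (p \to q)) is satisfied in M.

a, c

Let φ = \Box ((p \land (q \to \neg p)) \lor \Box (p \to q)). Evaluate φ at each world:
  a (successors {a, d}): φ is true.
  b (successors {c, d, f}): φ is false.
  c (successors {a, g}): φ is true.
  d (successors {b}): φ is false.
  e (successors {b, g}): φ is false.
  f (successors {a, e, f, g}): φ is false.
  g (successors {c, g}): φ is false.
For instance, at e:
  At e: \Box ((p \land (q \to \neg p)) \lor \Box (p \to q)) requires (p \land (q \to \neg p)) \lor \Box (p \to q) at every successor {b, g}.
    (p \land (q \to \neg p)) \lor \Box (p \to q) fails at b, so \Box ((p \land (q \to \neg p)) \lor \Box (p \to q)) is false at e.
      At b: p \land (q \to \neg p) is false, \Box (p \to q) is false, so (p \land (q \to \neg p)) \lor \Box (p \to q) is false.
Satisfying worlds: {a, c}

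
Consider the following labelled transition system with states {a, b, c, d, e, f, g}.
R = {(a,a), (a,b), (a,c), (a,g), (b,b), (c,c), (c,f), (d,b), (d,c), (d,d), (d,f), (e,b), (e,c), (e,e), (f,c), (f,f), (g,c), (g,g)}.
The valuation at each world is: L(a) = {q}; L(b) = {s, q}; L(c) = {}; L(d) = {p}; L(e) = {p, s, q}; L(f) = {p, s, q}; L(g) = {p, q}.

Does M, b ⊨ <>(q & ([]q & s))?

Recall that []ψ holds at a world iff ψ holds at every accessible world, and <>ψ holds iff ψ holds at some accessible world.
At b: <>(q & ([]q & s)) requires q & ([]q & s) at some successor in {b}.
  q & ([]q & s) holds at b, so <>(q & ([]q & s)) is true at b.
    At b: q is true, []q & s is true, so q & ([]q & s) is true.
      At b: []q is true, s is true, so []q & s is true.

Yes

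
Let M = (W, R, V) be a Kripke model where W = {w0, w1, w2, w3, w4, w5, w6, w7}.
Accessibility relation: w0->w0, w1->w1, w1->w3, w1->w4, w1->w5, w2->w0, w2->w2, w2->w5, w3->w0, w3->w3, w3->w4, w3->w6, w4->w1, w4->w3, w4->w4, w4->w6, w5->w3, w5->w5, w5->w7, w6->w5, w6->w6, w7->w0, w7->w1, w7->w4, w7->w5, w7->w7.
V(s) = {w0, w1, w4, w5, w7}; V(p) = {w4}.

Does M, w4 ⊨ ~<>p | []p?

At w4: ~<>p is false, []p is false, so ~<>p | []p is false.
  At w4: <>p is true, so ~<>p is false.
    At w4: <>p requires p at some successor in {w1, w3, w4, w6}.
      p holds at w4, so <>p is true at w4.
  At w4: []p requires p at every successor {w1, w3, w4, w6}.
    p fails at w1, so []p is false at w4.

No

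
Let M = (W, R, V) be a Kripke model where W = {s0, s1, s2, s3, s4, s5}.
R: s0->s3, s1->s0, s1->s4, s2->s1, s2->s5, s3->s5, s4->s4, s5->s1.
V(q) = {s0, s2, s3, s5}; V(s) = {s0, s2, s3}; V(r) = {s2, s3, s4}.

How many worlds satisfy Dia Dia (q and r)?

1

Let φ = Dia Dia (q and r). Evaluate φ at each world:
  s0 (successors {s3}): φ is false.
  s1 (successors {s0, s4}): φ is true.
  s2 (successors {s1, s5}): φ is false.
  s3 (successors {s5}): φ is false.
  s4 (successors {s4}): φ is false.
  s5 (successors {s1}): φ is false.
For instance, at s4:
  At s4: Dia Dia (q and r) requires Dia (q and r) at some successor in {s4}.
    At s4: Dia (q and r) is false.
  So Dia Dia (q and r) is false at s4.
Satisfying worlds: {s1}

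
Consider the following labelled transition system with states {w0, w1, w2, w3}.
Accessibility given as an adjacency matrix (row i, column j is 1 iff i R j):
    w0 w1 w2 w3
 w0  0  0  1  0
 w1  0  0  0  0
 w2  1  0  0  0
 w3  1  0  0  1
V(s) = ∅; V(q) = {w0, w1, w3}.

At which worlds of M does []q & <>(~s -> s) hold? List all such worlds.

none

Let φ = []q & <>(~s -> s). Evaluate φ at each world:
  w0 (successors {w2}): φ is false.
  w1 (successors ∅): φ is false.
  w2 (successors {w0}): φ is false.
  w3 (successors {w0, w3}): φ is false.
For instance, at w3:
  At w3: []q is true, <>(~s -> s) is false, so []q & <>(~s -> s) is false.
    At w3: []q requires q at every successor {w0, w3}.
      At w0: q is true.
      At w3: q is true.
    So []q is true at w3.
    At w3: <>(~s -> s) requires ~s -> s at some successor in {w0, w3}.
      At w0: ~s -> s is false.
      At w3: ~s -> s is false.
    So <>(~s -> s) is false at w3.
Satisfying worlds: none.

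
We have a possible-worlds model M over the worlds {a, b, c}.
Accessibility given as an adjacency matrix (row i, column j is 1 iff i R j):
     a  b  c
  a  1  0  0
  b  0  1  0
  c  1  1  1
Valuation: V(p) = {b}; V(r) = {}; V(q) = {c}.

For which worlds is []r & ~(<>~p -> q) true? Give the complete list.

none

Let φ = []r & ~(<>~p -> q). Evaluate φ at each world:
  a (successors {a}): φ is false.
  b (successors {b}): φ is false.
  c (successors {a, b, c}): φ is false.
For instance, at b:
  At b: []r is false, ~(<>~p -> q) is false, so []r & ~(<>~p -> q) is false.
    At b: []r requires r at every successor {b}.
      r fails at b, so []r is false at b.
    At b: <>~p -> q is true, so ~(<>~p -> q) is false.
      At b: <>~p is false, q is false, so <>~p -> q is true.
Satisfying worlds: none.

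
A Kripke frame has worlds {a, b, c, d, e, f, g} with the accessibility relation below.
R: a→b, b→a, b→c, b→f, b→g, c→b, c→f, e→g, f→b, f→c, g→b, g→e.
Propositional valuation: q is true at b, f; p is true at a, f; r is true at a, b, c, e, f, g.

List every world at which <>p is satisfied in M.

b, c

Let φ = <>p. Evaluate φ at each world:
  a (successors {b}): φ is false.
  b (successors {a, c, f, g}): φ is true.
  c (successors {b, f}): φ is true.
  d (successors ∅): φ is false.
  e (successors {g}): φ is false.
  f (successors {b, c}): φ is false.
  g (successors {b, e}): φ is false.
For instance, at e:
  At e: <>p requires p at some successor in {g}.
    At g: p is false.
  So <>p is false at e.
Satisfying worlds: {b, c}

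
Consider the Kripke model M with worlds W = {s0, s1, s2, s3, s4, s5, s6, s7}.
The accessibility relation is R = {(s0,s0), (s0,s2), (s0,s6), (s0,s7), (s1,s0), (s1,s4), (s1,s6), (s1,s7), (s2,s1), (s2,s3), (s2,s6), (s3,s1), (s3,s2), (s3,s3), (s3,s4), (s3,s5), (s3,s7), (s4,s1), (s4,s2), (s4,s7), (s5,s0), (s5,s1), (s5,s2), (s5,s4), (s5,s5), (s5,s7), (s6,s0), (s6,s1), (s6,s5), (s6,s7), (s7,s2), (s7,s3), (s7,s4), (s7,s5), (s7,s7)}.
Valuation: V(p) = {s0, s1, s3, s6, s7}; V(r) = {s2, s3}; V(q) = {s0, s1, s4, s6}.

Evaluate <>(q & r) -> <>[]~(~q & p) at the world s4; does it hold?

At s4: <>(q & r) is false, <>[]~(~q & p) is false, so <>(q & r) -> <>[]~(~q & p) is true.
  At s4: <>(q & r) requires q & r at some successor in {s1, s2, s7}.
    At s1: q & r is false.
    At s2: q & r is false.
    At s7: q & r is false.
  So <>(q & r) is false at s4.
  At s4: <>[]~(~q & p) requires []~(~q & p) at some successor in {s1, s2, s7}.
    At s1: []~(~q & p) is false.
    At s2: []~(~q & p) is false.
    At s7: []~(~q & p) is false.
  So <>[]~(~q & p) is false at s4.

Yes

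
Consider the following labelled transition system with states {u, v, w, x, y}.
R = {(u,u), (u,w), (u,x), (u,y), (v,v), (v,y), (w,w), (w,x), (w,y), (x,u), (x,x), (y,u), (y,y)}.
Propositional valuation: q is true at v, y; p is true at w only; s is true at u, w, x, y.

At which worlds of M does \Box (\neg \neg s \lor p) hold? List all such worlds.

u, w, x, y

Recall that \Box ψ holds at a world iff ψ holds at every accessible world, and \Diamond ψ holds iff ψ holds at some accessible world.
Let φ = \Box (\neg \neg s \lor p). Evaluate φ at each world:
  u (successors {u, w, x, y}): φ is true.
  v (successors {v, y}): φ is false.
  w (successors {w, x, y}): φ is true.
  x (successors {u, x}): φ is true.
  y (successors {u, y}): φ is true.
For instance, at v:
  At v: \Box (\neg \neg s \lor p) requires \neg \neg s \lor p at every successor {v, y}.
    \neg \neg s \lor p fails at v, so \Box (\neg \neg s \lor p) is false at v.
Satisfying worlds: {u, w, x, y}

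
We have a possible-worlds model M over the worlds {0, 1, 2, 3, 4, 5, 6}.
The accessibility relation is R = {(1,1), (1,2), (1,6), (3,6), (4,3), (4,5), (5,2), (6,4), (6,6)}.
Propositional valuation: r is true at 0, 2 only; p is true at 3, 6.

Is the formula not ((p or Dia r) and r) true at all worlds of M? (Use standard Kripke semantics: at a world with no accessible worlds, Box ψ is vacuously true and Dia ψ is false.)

Let φ = not ((p or Dia r) and r). Evaluate φ at each world:
  0 (successors ∅): φ is true.
  1 (successors {1, 2, 6}): φ is true.
  2 (successors ∅): φ is true.
  3 (successors {6}): φ is true.
  4 (successors {3, 5}): φ is true.
  5 (successors {2}): φ is true.
  6 (successors {4, 6}): φ is true.
For instance, at 5:
  At 5: (p or Dia r) and r is false, so not ((p or Dia r) and r) is true.
    At 5: p or Dia r is true, r is false, so (p or Dia r) and r is false.
      At 5: p is false, Dia r is true, so p or Dia r is true.

Yes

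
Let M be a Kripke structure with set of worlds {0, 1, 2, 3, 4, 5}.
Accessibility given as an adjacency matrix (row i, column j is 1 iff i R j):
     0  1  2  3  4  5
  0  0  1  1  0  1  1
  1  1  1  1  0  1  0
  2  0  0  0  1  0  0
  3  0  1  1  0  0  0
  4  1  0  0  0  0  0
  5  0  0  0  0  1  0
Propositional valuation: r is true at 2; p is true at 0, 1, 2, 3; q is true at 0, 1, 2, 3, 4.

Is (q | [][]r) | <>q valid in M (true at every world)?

Let φ = (q | [][]r) | <>q. Evaluate φ at each world:
  0 (successors {1, 2, 4, 5}): φ is true.
  1 (successors {0, 1, 2, 4}): φ is true.
  2 (successors {3}): φ is true.
  3 (successors {1, 2}): φ is true.
  4 (successors {0}): φ is true.
  5 (successors {4}): φ is true.
For instance, at 4:
  At 4: q | [][]r is true, <>q is true, so (q | [][]r) | <>q is true.
    At 4: q is true, [][]r is false, so q | [][]r is true.
      At 4: [][]r requires []r at every successor {0}.
        []r fails at 0, so [][]r is false at 4.
    At 4: <>q requires q at some successor in {0}.
      q holds at 0, so <>q is true at 4.

Yes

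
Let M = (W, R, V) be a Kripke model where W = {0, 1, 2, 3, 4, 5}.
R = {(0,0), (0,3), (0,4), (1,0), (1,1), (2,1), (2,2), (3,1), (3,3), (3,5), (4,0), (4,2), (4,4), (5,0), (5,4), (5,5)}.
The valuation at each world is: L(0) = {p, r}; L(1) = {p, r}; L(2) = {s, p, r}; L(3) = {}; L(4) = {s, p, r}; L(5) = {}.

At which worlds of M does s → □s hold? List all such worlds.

0, 1, 3, 5

Let φ = s → □s. Evaluate φ at each world:
  0 (successors {0, 3, 4}): φ is true.
  1 (successors {0, 1}): φ is true.
  2 (successors {1, 2}): φ is false.
  3 (successors {1, 3, 5}): φ is true.
  4 (successors {0, 2, 4}): φ is false.
  5 (successors {0, 4, 5}): φ is true.
For instance, at 5:
  At 5: s is false, □s is false, so s → □s is true.
    At 5: □s requires s at every successor {0, 4, 5}.
      s fails at 0, so □s is false at 5.
Satisfying worlds: {0, 1, 3, 5}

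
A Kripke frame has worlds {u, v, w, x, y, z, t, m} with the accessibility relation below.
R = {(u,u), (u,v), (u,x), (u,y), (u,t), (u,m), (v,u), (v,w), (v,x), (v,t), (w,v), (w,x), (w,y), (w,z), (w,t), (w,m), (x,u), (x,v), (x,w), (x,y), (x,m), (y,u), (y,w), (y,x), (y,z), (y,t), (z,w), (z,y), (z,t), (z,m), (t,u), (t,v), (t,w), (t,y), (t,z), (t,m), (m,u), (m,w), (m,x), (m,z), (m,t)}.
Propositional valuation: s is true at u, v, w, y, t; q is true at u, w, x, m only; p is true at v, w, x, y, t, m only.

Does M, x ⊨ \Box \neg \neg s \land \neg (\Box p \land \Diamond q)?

At x: \Box \neg \neg s is false, \neg (\Box p \land \Diamond q) is true, so \Box \neg \neg s \land \neg (\Box p \land \Diamond q) is false.
  At x: \Box \neg \neg s requires \neg \neg s at every successor {u, v, w, y, m}.
    \neg \neg s fails at m, so \Box \neg \neg s is false at x.
  At x: \Box p \land \Diamond q is false, so \neg (\Box p \land \Diamond q) is true.
    At x: \Box p is false, \Diamond q is true, so \Box p \land \Diamond q is false.
      At x: \Box p requires p at every successor {u, v, w, y, m}.
        p fails at u, so \Box p is false at x.
      At x: \Diamond q requires q at some successor in {u, v, w, y, m}.
        q holds at u, so \Diamond q is true at x.

No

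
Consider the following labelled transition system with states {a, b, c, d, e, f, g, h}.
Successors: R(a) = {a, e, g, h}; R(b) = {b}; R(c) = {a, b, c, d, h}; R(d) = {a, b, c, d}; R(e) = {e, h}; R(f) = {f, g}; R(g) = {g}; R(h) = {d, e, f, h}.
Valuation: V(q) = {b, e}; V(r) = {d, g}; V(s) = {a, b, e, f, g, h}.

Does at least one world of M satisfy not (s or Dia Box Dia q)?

Let φ = not (s or Dia Box Dia q). Evaluate φ at each world:
  a (successors {a, e, g, h}): φ is false.
  b (successors {b}): φ is false.
  c (successors {a, b, c, d, h}): φ is false.
  d (successors {a, b, c, d}): φ is false.
  e (successors {e, h}): φ is false.
  f (successors {f, g}): φ is false.
  g (successors {g}): φ is false.
  h (successors {d, e, f, h}): φ is false.
For instance, at b:
  At b: s or Dia Box Dia q is true, so not (s or Dia Box Dia q) is false.
    At b: s is true, Dia Box Dia q is true, so s or Dia Box Dia q is true.
      At b: Dia Box Dia q requires Box Dia q at some successor in {b}.
        Box Dia q holds at b, so Dia Box Dia q is true at b.

No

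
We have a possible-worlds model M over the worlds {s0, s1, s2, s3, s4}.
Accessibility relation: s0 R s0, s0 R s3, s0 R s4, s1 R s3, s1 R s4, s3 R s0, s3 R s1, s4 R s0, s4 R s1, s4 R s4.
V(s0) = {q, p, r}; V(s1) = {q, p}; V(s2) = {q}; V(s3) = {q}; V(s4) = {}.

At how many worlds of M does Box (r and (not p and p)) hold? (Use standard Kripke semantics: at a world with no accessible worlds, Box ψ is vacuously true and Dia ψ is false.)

1

Let φ = Box (r and (not p and p)). Evaluate φ at each world:
  s0 (successors {s0, s3, s4}): φ is false.
  s1 (successors {s3, s4}): φ is false.
  s2 (successors ∅): φ is true.
  s3 (successors {s0, s1}): φ is false.
  s4 (successors {s0, s1, s4}): φ is false.
For instance, at s4:
  At s4: Box (r and (not p and p)) requires r and (not p and p) at every successor {s0, s1, s4}.
    r and (not p and p) fails at s0, so Box (r and (not p and p)) is false at s4.
Satisfying worlds: {s2}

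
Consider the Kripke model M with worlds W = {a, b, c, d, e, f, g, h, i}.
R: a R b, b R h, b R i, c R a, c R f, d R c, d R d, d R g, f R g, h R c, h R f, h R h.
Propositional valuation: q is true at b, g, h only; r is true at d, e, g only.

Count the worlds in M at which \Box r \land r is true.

Let φ = \Box r \land r. Evaluate φ at each world:
  a (successors {b}): φ is false.
  b (successors {h, i}): φ is false.
  c (successors {a, f}): φ is false.
  d (successors {c, d, g}): φ is false.
  e (successors ∅): φ is true.
  f (successors {g}): φ is false.
  g (successors ∅): φ is true.
  h (successors {c, f, h}): φ is false.
  i (successors ∅): φ is false.
For instance, at a:
  At a: \Box r is false, r is false, so \Box r \land r is false.
    At a: \Box r requires r at every successor {b}.
      r fails at b, so \Box r is false at a.
Satisfying worlds: {e, g}

2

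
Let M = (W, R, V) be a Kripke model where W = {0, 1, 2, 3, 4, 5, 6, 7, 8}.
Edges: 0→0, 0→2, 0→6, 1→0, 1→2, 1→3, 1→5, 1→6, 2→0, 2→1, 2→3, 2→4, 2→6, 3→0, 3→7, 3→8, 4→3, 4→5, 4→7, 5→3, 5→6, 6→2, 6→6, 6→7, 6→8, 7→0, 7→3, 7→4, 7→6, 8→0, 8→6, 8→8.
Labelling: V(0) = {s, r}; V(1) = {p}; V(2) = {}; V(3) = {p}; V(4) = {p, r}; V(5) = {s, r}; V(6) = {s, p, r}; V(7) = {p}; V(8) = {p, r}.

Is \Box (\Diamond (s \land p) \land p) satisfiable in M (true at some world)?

No

Recall that \Box ψ holds at a world iff ψ holds at every accessible world, and \Diamond ψ holds iff ψ holds at some accessible world.
Let φ = \Box (\Diamond (s \land p) \land p). Evaluate φ at each world:
  0 (successors {0, 2, 6}): φ is false.
  1 (successors {0, 2, 3, 5, 6}): φ is false.
  2 (successors {0, 1, 3, 4, 6}): φ is false.
  3 (successors {0, 7, 8}): φ is false.
  4 (successors {3, 5, 7}): φ is false.
  5 (successors {3, 6}): φ is false.
  6 (successors {2, 6, 7, 8}): φ is false.
  7 (successors {0, 3, 4, 6}): φ is false.
  8 (successors {0, 6, 8}): φ is false.
For instance, at 0:
  At 0: \Box (\Diamond (s \land p) \land p) requires \Diamond (s \land p) \land p at every successor {0, 2, 6}.
    \Diamond (s \land p) \land p fails at 0, so \Box (\Diamond (s \land p) \land p) is false at 0.
      At 0: \Diamond (s \land p) is true, p is false, so \Diamond (s \land p) \land p is false.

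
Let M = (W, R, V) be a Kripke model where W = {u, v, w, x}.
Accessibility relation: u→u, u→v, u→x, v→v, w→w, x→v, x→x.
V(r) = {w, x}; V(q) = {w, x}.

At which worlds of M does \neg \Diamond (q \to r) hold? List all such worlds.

none

Let φ = \neg \Diamond (q \to r). Evaluate φ at each world:
  u (successors {u, v, x}): φ is false.
  v (successors {v}): φ is false.
  w (successors {w}): φ is false.
  x (successors {v, x}): φ is false.
For instance, at v:
  At v: \Diamond (q \to r) is true, so \neg \Diamond (q \to r) is false.
    At v: \Diamond (q \to r) requires q \to r at some successor in {v}.
      q \to r holds at v, so \Diamond (q \to r) is true at v.
Satisfying worlds: none.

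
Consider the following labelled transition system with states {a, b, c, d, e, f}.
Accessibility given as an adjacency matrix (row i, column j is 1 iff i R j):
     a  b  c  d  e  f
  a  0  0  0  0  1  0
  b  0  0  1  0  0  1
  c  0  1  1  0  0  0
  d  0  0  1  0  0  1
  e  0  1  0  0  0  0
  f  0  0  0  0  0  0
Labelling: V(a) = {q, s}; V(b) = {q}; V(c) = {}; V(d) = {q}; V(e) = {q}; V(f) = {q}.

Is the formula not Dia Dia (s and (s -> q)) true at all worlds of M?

Recall that Dia ψ holds at a world iff ψ holds at some accessible world.
Let φ = not Dia Dia (s and (s -> q)). Evaluate φ at each world:
  a (successors {e}): φ is true.
  b (successors {c, f}): φ is true.
  c (successors {b, c}): φ is true.
  d (successors {c, f}): φ is true.
  e (successors {b}): φ is true.
  f (successors ∅): φ is true.
For instance, at c:
  At c: Dia Dia (s and (s -> q)) is false, so not Dia Dia (s and (s -> q)) is true.
    At c: Dia Dia (s and (s -> q)) requires Dia (s and (s -> q)) at some successor in {b, c}.
      At b: Dia (s and (s -> q)) is false.
      At c: Dia (s and (s -> q)) is false.
    So Dia Dia (s and (s -> q)) is false at c.

Yes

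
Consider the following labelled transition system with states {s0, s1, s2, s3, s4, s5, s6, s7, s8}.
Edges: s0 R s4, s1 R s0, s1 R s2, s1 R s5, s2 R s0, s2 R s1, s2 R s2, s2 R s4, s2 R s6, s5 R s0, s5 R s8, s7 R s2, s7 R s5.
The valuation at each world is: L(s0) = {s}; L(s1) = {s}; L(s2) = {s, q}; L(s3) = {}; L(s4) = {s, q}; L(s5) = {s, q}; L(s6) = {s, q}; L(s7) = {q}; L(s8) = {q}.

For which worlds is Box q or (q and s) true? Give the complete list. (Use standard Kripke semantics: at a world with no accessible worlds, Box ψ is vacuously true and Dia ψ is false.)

s0, s2, s3, s4, s5, s6, s7, s8

Let φ = Box q or (q and s). Evaluate φ at each world:
  s0 (successors {s4}): φ is true.
  s1 (successors {s0, s2, s5}): φ is false.
  s2 (successors {s0, s1, s2, s4, s6}): φ is true.
  s3 (successors ∅): φ is true.
  s4 (successors ∅): φ is true.
  s5 (successors {s0, s8}): φ is true.
  s6 (successors ∅): φ is true.
  s7 (successors {s2, s5}): φ is true.
  s8 (successors ∅): φ is true.
For instance, at s1:
  At s1: Box q is false, q and s is false, so Box q or (q and s) is false.
    At s1: Box q requires q at every successor {s0, s2, s5}.
      q fails at s0, so Box q is false at s1.
Satisfying worlds: {s0, s2, s3, s4, s5, s6, s7, s8}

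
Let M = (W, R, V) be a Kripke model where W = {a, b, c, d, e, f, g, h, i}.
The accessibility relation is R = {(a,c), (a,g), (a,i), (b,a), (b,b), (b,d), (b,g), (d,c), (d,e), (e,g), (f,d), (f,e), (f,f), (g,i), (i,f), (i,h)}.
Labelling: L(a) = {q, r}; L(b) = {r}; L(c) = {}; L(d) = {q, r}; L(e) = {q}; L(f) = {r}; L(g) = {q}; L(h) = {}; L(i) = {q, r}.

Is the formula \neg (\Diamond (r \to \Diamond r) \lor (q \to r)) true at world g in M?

At g: \Diamond (r \to \Diamond r) \lor (q \to r) is true, so \neg (\Diamond (r \to \Diamond r) \lor (q \to r)) is false.
  At g: \Diamond (r \to \Diamond r) is true, q \to r is false, so \Diamond (r \to \Diamond r) \lor (q \to r) is true.
    At g: \Diamond (r \to \Diamond r) requires r \to \Diamond r at some successor in {i}.
      r \to \Diamond r holds at i, so \Diamond (r \to \Diamond r) is true at g.

No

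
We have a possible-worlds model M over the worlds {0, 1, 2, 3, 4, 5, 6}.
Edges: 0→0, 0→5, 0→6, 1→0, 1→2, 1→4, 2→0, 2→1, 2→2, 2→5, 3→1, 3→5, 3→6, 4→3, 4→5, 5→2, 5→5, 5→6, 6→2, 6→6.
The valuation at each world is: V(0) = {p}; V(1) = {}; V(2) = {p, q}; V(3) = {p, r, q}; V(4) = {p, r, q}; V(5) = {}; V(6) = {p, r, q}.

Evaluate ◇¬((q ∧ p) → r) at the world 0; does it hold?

No

At 0: ◇¬((q ∧ p) → r) requires ¬((q ∧ p) → r) at some successor in {0, 5, 6}.
  At 0: ¬((q ∧ p) → r) is false.
  At 5: ¬((q ∧ p) → r) is false.
  At 6: ¬((q ∧ p) → r) is false.
So ◇¬((q ∧ p) → r) is false at 0.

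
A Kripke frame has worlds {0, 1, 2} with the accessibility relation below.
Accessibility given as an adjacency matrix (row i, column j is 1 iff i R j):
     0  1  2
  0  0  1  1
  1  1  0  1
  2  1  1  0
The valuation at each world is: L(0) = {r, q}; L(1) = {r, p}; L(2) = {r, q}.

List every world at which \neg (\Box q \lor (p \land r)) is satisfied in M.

Let φ = \neg (\Box q \lor (p \land r)). Evaluate φ at each world:
  0 (successors {1, 2}): φ is true.
  1 (successors {0, 2}): φ is false.
  2 (successors {0, 1}): φ is true.
For instance, at 0:
  At 0: \Box q \lor (p \land r) is false, so \neg (\Box q \lor (p \land r)) is true.
    At 0: \Box q is false, p \land r is false, so \Box q \lor (p \land r) is false.
      At 0: \Box q requires q at every successor {1, 2}.
        q fails at 1, so \Box q is false at 0.
Satisfying worlds: {0, 2}

0, 2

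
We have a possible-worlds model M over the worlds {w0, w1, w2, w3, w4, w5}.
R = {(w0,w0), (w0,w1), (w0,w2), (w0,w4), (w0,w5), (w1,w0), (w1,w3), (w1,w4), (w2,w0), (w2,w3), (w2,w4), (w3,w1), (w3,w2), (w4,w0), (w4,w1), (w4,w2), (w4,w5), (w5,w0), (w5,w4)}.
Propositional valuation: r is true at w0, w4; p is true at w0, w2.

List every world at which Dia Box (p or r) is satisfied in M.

Let φ = Dia Box (p or r). Evaluate φ at each world:
  w0 (successors {w0, w1, w2, w4, w5}): φ is true.
  w1 (successors {w0, w3, w4}): φ is false.
  w2 (successors {w0, w3, w4}): φ is false.
  w3 (successors {w1, w2}): φ is false.
  w4 (successors {w0, w1, w2, w5}): φ is true.
  w5 (successors {w0, w4}): φ is false.
For instance, at w0:
  At w0: Dia Box (p or r) requires Box (p or r) at some successor in {w0, w1, w2, w4, w5}.
    Box (p or r) holds at w5, so Dia Box (p or r) is true at w0.
      At w5: Box (p or r) requires p or r at every successor {w0, w4}.
        At w0: p or r is true.
        At w4: p or r is true.
      So Box (p or r) is true at w5.
Satisfying worlds: {w0, w4}

w0, w4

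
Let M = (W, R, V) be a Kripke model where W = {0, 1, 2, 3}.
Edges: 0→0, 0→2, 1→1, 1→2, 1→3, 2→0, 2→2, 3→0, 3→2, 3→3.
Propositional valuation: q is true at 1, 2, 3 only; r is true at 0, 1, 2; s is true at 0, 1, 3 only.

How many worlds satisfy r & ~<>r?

Let φ = r & ~<>r. Evaluate φ at each world:
  0 (successors {0, 2}): φ is false.
  1 (successors {1, 2, 3}): φ is false.
  2 (successors {0, 2}): φ is false.
  3 (successors {0, 2, 3}): φ is false.
For instance, at 2:
  At 2: r is true, ~<>r is false, so r & ~<>r is false.
    At 2: <>r is true, so ~<>r is false.
      At 2: <>r requires r at some successor in {0, 2}.
        r holds at 0, so <>r is true at 2.
Satisfying worlds: none.

0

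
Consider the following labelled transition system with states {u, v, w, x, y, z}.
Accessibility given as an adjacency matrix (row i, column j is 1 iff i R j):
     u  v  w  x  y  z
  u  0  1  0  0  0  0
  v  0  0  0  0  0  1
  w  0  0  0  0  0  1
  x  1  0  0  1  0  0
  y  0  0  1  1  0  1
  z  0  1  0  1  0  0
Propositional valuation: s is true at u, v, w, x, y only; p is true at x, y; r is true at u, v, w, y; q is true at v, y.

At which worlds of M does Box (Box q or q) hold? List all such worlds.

u

Let φ = Box (Box q or q). Evaluate φ at each world:
  u (successors {v}): φ is true.
  v (successors {z}): φ is false.
  w (successors {z}): φ is false.
  x (successors {u, x}): φ is false.
  y (successors {w, x, z}): φ is false.
  z (successors {v, x}): φ is false.
For instance, at x:
  At x: Box (Box q or q) requires Box q or q at every successor {u, x}.
    Box q or q fails at x, so Box (Box q or q) is false at x.
      At x: Box q is false, q is false, so Box q or q is false.
Satisfying worlds: {u}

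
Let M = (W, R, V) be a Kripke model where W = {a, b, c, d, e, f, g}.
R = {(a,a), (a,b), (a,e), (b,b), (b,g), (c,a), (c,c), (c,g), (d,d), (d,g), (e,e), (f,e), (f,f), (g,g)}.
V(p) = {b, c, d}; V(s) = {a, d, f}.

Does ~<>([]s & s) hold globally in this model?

Yes

Recall that []ψ holds at a world iff ψ holds at every accessible world, and <>ψ holds iff ψ holds at some accessible world.
Let φ = ~<>([]s & s). Evaluate φ at each world:
  a (successors {a, b, e}): φ is true.
  b (successors {b, g}): φ is true.
  c (successors {a, c, g}): φ is true.
  d (successors {d, g}): φ is true.
  e (successors {e}): φ is true.
  f (successors {e, f}): φ is true.
  g (successors {g}): φ is true.
For instance, at a:
  At a: <>([]s & s) is false, so ~<>([]s & s) is true.
    At a: <>([]s & s) requires []s & s at some successor in {a, b, e}.
      At a: []s & s is false.
      At b: []s & s is false.
      At e: []s & s is false.
    So <>([]s & s) is false at a.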